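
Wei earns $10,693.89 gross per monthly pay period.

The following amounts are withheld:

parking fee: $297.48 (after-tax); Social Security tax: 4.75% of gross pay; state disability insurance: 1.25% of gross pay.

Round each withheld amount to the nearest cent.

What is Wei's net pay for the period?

State disability insurance: $10,693.89 × 0.0125 = $133.67
Social Security tax: $10,693.89 × 0.0475 = $507.96
Parking fee: $297.48
Total deductions = $133.67 + $507.96 + $297.48 = $939.11
Net pay = $10,693.89 − $939.11 = $9,754.78

$9,754.78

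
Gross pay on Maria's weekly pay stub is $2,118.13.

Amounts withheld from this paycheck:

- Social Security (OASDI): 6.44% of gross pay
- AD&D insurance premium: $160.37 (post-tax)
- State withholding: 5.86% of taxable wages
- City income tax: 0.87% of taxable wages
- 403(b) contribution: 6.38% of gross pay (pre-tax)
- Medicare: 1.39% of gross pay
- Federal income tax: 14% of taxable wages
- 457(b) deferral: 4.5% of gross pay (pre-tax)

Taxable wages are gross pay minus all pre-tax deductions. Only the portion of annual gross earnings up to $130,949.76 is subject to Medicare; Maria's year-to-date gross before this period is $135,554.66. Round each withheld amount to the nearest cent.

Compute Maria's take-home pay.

$1,199.58

457(b) deferral: $2,118.13 × 0.045 = $95.32
403(b) contribution: $2,118.13 × 0.0638 = $135.14
Pre-tax total = $95.32 + $135.14 = $230.46
Taxable wages = $2,118.13 − $230.46 = $1,887.67
Federal income tax: $1,887.67 × 0.14 = $264.27
City income tax: $1,887.67 × 0.0087 = $16.42
State withholding: $1,887.67 × 0.0586 = $110.62
Social Security (OASDI): $2,118.13 × 0.0644 = $136.41
Medicare: annual cap $130,949.76 already reached (YTD $135,554.66), so $0.00
AD&D insurance premium: $160.37
Total deductions = $95.32 + $135.14 + $264.27 + $16.42 + $110.62 + $136.41 + $0.00 + $160.37 = $918.55
Net pay = $2,118.13 − $918.55 = $1,199.58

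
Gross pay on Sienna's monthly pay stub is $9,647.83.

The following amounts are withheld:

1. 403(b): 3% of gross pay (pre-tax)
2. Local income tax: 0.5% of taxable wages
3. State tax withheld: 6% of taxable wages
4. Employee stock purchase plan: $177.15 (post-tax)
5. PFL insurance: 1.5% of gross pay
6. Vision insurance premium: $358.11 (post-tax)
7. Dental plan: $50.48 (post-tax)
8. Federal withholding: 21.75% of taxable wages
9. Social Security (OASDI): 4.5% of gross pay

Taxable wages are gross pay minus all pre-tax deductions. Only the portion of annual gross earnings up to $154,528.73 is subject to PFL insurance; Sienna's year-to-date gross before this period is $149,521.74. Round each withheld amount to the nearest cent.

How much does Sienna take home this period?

$5,619.67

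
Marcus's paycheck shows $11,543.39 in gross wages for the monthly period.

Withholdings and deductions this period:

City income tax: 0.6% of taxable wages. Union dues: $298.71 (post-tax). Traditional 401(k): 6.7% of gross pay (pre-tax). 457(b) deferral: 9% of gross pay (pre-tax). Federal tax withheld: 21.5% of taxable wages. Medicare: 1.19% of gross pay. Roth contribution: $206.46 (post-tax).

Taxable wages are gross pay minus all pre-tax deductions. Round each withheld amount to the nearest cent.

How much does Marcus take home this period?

457(b) deferral: $11,543.39 × 0.09 = $1,038.91
Traditional 401(k): $11,543.39 × 0.067 = $773.41
Pre-tax total = $1,038.91 + $773.41 = $1,812.32
Taxable wages = $11,543.39 − $1,812.32 = $9,731.07
City income tax: $9,731.07 × 0.006 = $58.39
Federal tax withheld: $9,731.07 × 0.215 = $2,092.18
Medicare: $11,543.39 × 0.0119 = $137.37
Union dues: $298.71
Roth contribution: $206.46
Total deductions = $1,038.91 + $773.41 + $58.39 + $2,092.18 + $137.37 + $298.71 + $206.46 = $4,605.43
Net pay = $11,543.39 − $4,605.43 = $6,937.96

$6,937.96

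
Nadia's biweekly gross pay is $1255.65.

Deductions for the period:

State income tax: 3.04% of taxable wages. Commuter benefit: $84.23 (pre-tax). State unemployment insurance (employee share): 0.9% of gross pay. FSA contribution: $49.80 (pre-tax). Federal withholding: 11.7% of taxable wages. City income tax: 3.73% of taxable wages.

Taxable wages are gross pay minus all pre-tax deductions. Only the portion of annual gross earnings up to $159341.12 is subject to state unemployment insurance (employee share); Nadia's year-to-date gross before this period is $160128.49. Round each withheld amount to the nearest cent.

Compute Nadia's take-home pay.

$914.45

FSA contribution: $49.80
Commuter benefit: $84.23
Pre-tax total = $49.80 + $84.23 = $134.03
Taxable wages = $1255.65 − $134.03 = $1121.62
City income tax: $1121.62 × 0.0373 = $41.84
Federal withholding: $1121.62 × 0.117 = $131.23
State income tax: $1121.62 × 0.0304 = $34.10
State unemployment insurance (employee share): annual cap $159341.12 already reached (YTD $160128.49), so $0.00
Total deductions = $49.80 + $84.23 + $41.84 + $131.23 + $34.10 + $0.00 = $341.20
Net pay = $1255.65 − $341.20 = $914.45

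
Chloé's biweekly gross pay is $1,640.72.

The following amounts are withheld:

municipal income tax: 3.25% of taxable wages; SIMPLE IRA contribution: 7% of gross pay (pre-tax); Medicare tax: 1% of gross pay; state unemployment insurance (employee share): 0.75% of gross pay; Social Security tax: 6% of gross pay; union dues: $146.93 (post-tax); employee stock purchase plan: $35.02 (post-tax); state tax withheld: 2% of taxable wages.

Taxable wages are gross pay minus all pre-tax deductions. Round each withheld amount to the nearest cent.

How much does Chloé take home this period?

$1,136.65

SIMPLE IRA contribution: $1,640.72 × 0.07 = $114.85
Taxable wages = $1,640.72 − $114.85 = $1,525.87
State tax withheld: $1,525.87 × 0.02 = $30.52
Municipal income tax: $1,525.87 × 0.0325 = $49.59
State unemployment insurance (employee share): $1,640.72 × 0.0075 = $12.31
Social Security tax: $1,640.72 × 0.06 = $98.44
Medicare tax: $1,640.72 × 0.01 = $16.41
Union dues: $146.93
Employee stock purchase plan: $35.02
Total deductions = $114.85 + $30.52 + $49.59 + $12.31 + $98.44 + $16.41 + $146.93 + $35.02 = $504.07
Net pay = $1,640.72 − $504.07 = $1,136.65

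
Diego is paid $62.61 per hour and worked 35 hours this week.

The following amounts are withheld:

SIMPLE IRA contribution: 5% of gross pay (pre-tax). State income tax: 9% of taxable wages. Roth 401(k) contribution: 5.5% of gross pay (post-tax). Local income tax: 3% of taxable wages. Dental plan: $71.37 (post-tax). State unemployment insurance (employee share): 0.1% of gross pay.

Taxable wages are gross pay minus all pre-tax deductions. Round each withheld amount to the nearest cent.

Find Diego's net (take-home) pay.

$1637.89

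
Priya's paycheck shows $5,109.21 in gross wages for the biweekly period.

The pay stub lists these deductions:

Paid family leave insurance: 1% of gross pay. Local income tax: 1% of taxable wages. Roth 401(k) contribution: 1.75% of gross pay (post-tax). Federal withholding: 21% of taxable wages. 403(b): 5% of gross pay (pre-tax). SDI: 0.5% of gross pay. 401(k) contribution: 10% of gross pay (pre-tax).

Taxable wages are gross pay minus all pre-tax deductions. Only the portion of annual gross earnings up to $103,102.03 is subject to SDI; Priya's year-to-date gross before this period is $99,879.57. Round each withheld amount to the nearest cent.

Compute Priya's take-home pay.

$3,230.80

403(b): $5,109.21 × 0.05 = $255.46
401(k) contribution: $5,109.21 × 0.1 = $510.92
Pre-tax total = $255.46 + $510.92 = $766.38
Taxable wages = $5,109.21 − $766.38 = $4,342.83
Federal withholding: $4,342.83 × 0.21 = $911.99
Local income tax: $4,342.83 × 0.01 = $43.43
Paid family leave insurance: $5,109.21 × 0.01 = $51.09
SDI: only $103,102.03 − $99,879.57 = $3,222.46 of this check is subject → $3,222.46 × 0.005 = $16.11
Roth 401(k) contribution: $5,109.21 × 0.0175 = $89.41
Total deductions = $255.46 + $510.92 + $911.99 + $43.43 + $51.09 + $16.11 + $89.41 = $1,878.41
Net pay = $5,109.21 − $1,878.41 = $3,230.80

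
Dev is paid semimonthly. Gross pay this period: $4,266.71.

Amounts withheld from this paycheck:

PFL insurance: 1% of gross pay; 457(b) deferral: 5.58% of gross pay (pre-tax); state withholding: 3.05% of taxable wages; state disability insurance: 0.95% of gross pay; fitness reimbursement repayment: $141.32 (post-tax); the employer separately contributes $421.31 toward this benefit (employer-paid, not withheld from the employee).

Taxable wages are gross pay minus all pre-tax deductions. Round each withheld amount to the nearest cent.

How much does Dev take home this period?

457(b) deferral: $4,266.71 × 0.0558 = $238.08
Taxable wages = $4,266.71 − $238.08 = $4,028.63
State withholding: $4,028.63 × 0.0305 = $122.87
State disability insurance: $4,266.71 × 0.0095 = $40.53
PFL insurance: $4,266.71 × 0.01 = $42.67
Fitness reimbursement repayment: $141.32
(Employer's $421.31 toward fitness reimbursement repayment is not withheld from the employee.)
Total deductions = $238.08 + $122.87 + $40.53 + $42.67 + $141.32 = $585.47
Net pay = $4,266.71 − $585.47 = $3,681.24

$3,681.24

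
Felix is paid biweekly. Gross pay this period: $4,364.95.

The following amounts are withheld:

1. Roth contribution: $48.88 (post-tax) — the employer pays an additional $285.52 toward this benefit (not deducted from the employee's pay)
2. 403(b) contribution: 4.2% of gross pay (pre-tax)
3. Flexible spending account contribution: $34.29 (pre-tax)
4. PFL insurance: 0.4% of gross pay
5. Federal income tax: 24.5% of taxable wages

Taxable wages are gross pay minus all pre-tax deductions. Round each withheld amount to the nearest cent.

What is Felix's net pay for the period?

Flexible spending account contribution: $34.29
403(b) contribution: $4,364.95 × 0.042 = $183.33
Pre-tax total = $34.29 + $183.33 = $217.62
Taxable wages = $4,364.95 − $217.62 = $4,147.33
Federal income tax: $4,147.33 × 0.245 = $1,016.10
PFL insurance: $4,364.95 × 0.004 = $17.46
Roth contribution: $48.88
(Employer's $285.52 toward Roth contribution is not withheld from the employee.)
Total deductions = $34.29 + $183.33 + $1,016.10 + $17.46 + $48.88 = $1,300.06
Net pay = $4,364.95 − $1,300.06 = $3,064.89

$3,064.89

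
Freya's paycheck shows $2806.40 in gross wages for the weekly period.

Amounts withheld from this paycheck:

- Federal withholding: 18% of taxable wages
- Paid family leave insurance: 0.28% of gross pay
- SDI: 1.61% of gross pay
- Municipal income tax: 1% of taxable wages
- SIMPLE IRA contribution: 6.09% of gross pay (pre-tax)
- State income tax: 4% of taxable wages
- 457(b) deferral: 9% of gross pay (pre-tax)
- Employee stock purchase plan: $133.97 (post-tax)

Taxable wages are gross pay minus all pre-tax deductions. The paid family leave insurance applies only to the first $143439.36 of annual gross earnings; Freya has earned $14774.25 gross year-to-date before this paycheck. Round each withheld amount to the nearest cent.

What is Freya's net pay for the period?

457(b) deferral: $2806.40 × 0.09 = $252.58
SIMPLE IRA contribution: $2806.40 × 0.0609 = $170.91
Pre-tax total = $252.58 + $170.91 = $423.49
Taxable wages = $2806.40 − $423.49 = $2382.91
State income tax: $2382.91 × 0.04 = $95.32
Municipal income tax: $2382.91 × 0.01 = $23.83
Federal withholding: $2382.91 × 0.18 = $428.92
Paid family leave insurance: cap not yet reached, full $2806.40 is subject → $2806.40 × 0.0028 = $7.86
SDI: $2806.40 × 0.0161 = $45.18
Employee stock purchase plan: $133.97
Total deductions = $252.58 + $170.91 + $95.32 + $23.83 + $428.92 + $7.86 + $45.18 + $133.97 = $1158.57
Net pay = $2806.40 − $1158.57 = $1647.83

$1647.83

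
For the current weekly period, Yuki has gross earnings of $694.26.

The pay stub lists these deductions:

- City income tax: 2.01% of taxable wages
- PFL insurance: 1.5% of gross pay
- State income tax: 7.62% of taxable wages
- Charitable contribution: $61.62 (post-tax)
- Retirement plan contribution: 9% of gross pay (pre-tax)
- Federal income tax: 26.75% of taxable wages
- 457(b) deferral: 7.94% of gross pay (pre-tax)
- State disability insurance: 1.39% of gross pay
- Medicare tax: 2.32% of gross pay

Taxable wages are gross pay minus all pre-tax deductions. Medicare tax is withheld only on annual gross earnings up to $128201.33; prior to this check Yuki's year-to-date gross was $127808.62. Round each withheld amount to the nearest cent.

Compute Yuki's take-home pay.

457(b) deferral: $694.26 × 0.0794 = $55.12
Retirement plan contribution: $694.26 × 0.09 = $62.48
Pre-tax total = $55.12 + $62.48 = $117.60
Taxable wages = $694.26 − $117.60 = $576.66
City income tax: $576.66 × 0.0201 = $11.59
Federal income tax: $576.66 × 0.2675 = $154.26
State income tax: $576.66 × 0.0762 = $43.94
Medicare tax: only $128201.33 − $127808.62 = $392.71 of this check is subject → $392.71 × 0.0232 = $9.11
State disability insurance: $694.26 × 0.0139 = $9.65
PFL insurance: $694.26 × 0.015 = $10.41
Charitable contribution: $61.62
Total deductions = $55.12 + $62.48 + $11.59 + $154.26 + $43.94 + $9.11 + $9.65 + $10.41 + $61.62 = $418.18
Net pay = $694.26 − $418.18 = $276.08

$276.08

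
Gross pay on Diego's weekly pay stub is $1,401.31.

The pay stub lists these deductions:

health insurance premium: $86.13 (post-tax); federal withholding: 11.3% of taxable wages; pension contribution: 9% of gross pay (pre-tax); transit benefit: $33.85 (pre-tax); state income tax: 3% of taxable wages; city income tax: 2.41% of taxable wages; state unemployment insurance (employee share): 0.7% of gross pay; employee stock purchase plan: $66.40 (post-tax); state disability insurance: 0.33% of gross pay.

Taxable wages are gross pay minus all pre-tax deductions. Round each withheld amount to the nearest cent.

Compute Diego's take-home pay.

Transit benefit: $33.85
Pension contribution: $1,401.31 × 0.09 = $126.12
Pre-tax total = $33.85 + $126.12 = $159.97
Taxable wages = $1,401.31 − $159.97 = $1,241.34
City income tax: $1,241.34 × 0.0241 = $29.92
Federal withholding: $1,241.34 × 0.113 = $140.27
State income tax: $1,241.34 × 0.03 = $37.24
State disability insurance: $1,401.31 × 0.0033 = $4.62
State unemployment insurance (employee share): $1,401.31 × 0.007 = $9.81
Employee stock purchase plan: $66.40
Health insurance premium: $86.13
Total deductions = $33.85 + $126.12 + $29.92 + $140.27 + $37.24 + $4.62 + $9.81 + $66.40 + $86.13 = $534.36
Net pay = $1,401.31 − $534.36 = $866.95

$866.95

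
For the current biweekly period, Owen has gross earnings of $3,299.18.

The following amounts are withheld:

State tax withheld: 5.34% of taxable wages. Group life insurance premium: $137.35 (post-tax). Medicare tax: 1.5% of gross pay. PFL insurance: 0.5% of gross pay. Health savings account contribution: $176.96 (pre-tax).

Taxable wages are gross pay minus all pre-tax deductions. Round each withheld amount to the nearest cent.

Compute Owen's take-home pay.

Health savings account contribution: $176.96
Taxable wages = $3,299.18 − $176.96 = $3,122.22
State tax withheld: $3,122.22 × 0.0534 = $166.73
PFL insurance: $3,299.18 × 0.005 = $16.50
Medicare tax: $3,299.18 × 0.015 = $49.49
Group life insurance premium: $137.35
Total deductions = $176.96 + $166.73 + $16.50 + $49.49 + $137.35 = $547.03
Net pay = $3,299.18 − $547.03 = $2,752.15

$2,752.15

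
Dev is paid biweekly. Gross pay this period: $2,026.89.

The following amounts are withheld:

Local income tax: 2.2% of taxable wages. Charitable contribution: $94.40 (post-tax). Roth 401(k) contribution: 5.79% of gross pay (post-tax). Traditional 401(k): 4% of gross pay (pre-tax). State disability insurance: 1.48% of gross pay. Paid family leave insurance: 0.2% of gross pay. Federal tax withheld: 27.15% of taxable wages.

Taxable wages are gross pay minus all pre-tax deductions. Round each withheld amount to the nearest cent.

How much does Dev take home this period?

Traditional 401(k): $2,026.89 × 0.04 = $81.08
Taxable wages = $2,026.89 − $81.08 = $1,945.81
Federal tax withheld: $1,945.81 × 0.2715 = $528.29
Local income tax: $1,945.81 × 0.022 = $42.81
Paid family leave insurance: $2,026.89 × 0.002 = $4.05
State disability insurance: $2,026.89 × 0.0148 = $30.00
Charitable contribution: $94.40
Roth 401(k) contribution: $2,026.89 × 0.0579 = $117.36
Total deductions = $81.08 + $528.29 + $42.81 + $4.05 + $30.00 + $94.40 + $117.36 = $897.99
Net pay = $2,026.89 − $897.99 = $1,128.90

$1,128.90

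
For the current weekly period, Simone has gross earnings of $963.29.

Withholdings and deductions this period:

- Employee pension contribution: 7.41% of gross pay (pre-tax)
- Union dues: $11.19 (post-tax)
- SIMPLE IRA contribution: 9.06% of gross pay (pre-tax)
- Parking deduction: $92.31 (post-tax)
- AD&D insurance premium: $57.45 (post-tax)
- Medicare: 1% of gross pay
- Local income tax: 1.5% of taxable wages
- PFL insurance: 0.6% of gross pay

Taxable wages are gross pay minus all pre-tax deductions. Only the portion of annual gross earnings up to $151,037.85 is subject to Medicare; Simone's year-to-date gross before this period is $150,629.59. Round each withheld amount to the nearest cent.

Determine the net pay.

$621.76

Employee pension contribution: $963.29 × 0.0741 = $71.38
SIMPLE IRA contribution: $963.29 × 0.0906 = $87.27
Pre-tax total = $71.38 + $87.27 = $158.65
Taxable wages = $963.29 − $158.65 = $804.64
Local income tax: $804.64 × 0.015 = $12.07
Medicare: only $151,037.85 − $150,629.59 = $408.26 of this check is subject → $408.26 × 0.01 = $4.08
PFL insurance: $963.29 × 0.006 = $5.78
Parking deduction: $92.31
AD&D insurance premium: $57.45
Union dues: $11.19
Total deductions = $71.38 + $87.27 + $12.07 + $4.08 + $5.78 + $92.31 + $57.45 + $11.19 = $341.53
Net pay = $963.29 − $341.53 = $621.76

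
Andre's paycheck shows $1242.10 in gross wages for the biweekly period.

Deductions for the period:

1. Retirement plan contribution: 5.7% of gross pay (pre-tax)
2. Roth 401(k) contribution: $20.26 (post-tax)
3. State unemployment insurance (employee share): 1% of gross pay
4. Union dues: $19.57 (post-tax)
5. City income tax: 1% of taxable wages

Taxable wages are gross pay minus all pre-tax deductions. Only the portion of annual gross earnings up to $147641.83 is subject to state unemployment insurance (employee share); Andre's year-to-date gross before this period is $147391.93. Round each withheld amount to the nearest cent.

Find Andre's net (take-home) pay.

$1117.26

Retirement plan contribution: $1242.10 × 0.057 = $70.80
Taxable wages = $1242.10 − $70.80 = $1171.30
City income tax: $1171.30 × 0.01 = $11.71
State unemployment insurance (employee share): only $147641.83 − $147391.93 = $249.90 of this check is subject → $249.90 × 0.01 = $2.50
Union dues: $19.57
Roth 401(k) contribution: $20.26
Total deductions = $70.80 + $11.71 + $2.50 + $19.57 + $20.26 = $124.84
Net pay = $1242.10 − $124.84 = $1117.26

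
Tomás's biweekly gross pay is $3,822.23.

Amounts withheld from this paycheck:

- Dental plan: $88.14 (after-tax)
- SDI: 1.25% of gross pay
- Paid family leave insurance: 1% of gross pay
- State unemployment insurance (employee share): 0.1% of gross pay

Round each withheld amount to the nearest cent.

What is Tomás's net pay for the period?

Paid family leave insurance: $3,822.23 × 0.01 = $38.22
State unemployment insurance (employee share): $3,822.23 × 0.001 = $3.82
SDI: $3,822.23 × 0.0125 = $47.78
Dental plan: $88.14
Total deductions = $38.22 + $3.82 + $47.78 + $88.14 = $177.96
Net pay = $3,822.23 − $177.96 = $3,644.27

$3,644.27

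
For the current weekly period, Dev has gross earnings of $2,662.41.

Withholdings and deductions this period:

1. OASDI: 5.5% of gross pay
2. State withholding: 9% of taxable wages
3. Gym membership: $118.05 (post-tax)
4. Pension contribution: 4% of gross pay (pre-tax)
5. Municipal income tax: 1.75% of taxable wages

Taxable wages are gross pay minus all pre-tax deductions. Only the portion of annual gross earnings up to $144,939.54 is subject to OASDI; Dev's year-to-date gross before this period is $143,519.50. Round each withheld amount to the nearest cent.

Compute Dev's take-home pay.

$2,085.00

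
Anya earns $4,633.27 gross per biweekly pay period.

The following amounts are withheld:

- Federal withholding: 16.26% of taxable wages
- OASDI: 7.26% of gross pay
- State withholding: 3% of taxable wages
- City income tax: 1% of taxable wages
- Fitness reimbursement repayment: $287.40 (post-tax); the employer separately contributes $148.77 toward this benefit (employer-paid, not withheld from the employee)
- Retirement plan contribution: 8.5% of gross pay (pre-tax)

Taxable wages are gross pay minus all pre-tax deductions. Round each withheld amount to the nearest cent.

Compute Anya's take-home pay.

$2,756.76

Retirement plan contribution: $4,633.27 × 0.085 = $393.83
Taxable wages = $4,633.27 − $393.83 = $4,239.44
State withholding: $4,239.44 × 0.03 = $127.18
Federal withholding: $4,239.44 × 0.1626 = $689.33
City income tax: $4,239.44 × 0.01 = $42.39
OASDI: $4,633.27 × 0.0726 = $336.38
Fitness reimbursement repayment: $287.40
(Employer's $148.77 toward fitness reimbursement repayment is not withheld from the employee.)
Total deductions = $393.83 + $127.18 + $689.33 + $42.39 + $336.38 + $287.40 = $1,876.51
Net pay = $4,633.27 − $1,876.51 = $2,756.76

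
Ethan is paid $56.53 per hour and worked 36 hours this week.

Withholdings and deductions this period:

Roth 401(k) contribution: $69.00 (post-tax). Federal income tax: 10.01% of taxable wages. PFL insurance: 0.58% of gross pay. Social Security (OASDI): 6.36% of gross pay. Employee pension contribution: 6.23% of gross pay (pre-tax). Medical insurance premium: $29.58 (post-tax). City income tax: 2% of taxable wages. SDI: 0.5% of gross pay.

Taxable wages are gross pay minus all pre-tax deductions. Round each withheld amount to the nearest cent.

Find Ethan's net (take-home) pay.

$1,429.11

Gross pay: 36 × $56.53 = $2,035.08
Employee pension contribution: $2,035.08 × 0.0623 = $126.79
Taxable wages = $2,035.08 − $126.79 = $1,908.29
City income tax: $1,908.29 × 0.02 = $38.17
Federal income tax: $1,908.29 × 0.1001 = $191.02
SDI: $2,035.08 × 0.005 = $10.18
PFL insurance: $2,035.08 × 0.0058 = $11.80
Social Security (OASDI): $2,035.08 × 0.0636 = $129.43
Medical insurance premium: $29.58
Roth 401(k) contribution: $69.00
Total deductions = $126.79 + $38.17 + $191.02 + $10.18 + $11.80 + $129.43 + $29.58 + $69.00 = $605.97
Net pay = $2,035.08 − $605.97 = $1,429.11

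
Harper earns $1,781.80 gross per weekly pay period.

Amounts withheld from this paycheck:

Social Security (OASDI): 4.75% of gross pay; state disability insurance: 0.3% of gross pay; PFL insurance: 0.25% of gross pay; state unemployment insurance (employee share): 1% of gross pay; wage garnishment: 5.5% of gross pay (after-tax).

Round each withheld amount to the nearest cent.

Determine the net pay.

$1,571.54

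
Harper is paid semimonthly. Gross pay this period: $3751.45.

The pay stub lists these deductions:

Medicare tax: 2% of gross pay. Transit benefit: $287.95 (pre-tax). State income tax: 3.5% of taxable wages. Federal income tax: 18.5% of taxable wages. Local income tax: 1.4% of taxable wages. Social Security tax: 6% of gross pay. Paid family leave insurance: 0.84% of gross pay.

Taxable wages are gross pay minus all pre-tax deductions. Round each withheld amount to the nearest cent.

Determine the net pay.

$2321.41

Transit benefit: $287.95
Taxable wages = $3751.45 − $287.95 = $3463.50
Federal income tax: $3463.50 × 0.185 = $640.75
State income tax: $3463.50 × 0.035 = $121.22
Local income tax: $3463.50 × 0.014 = $48.49
Medicare tax: $3751.45 × 0.02 = $75.03
Paid family leave insurance: $3751.45 × 0.0084 = $31.51
Social Security tax: $3751.45 × 0.06 = $225.09
Total deductions = $287.95 + $640.75 + $121.22 + $48.49 + $75.03 + $31.51 + $225.09 = $1430.04
Net pay = $3751.45 − $1430.04 = $2321.41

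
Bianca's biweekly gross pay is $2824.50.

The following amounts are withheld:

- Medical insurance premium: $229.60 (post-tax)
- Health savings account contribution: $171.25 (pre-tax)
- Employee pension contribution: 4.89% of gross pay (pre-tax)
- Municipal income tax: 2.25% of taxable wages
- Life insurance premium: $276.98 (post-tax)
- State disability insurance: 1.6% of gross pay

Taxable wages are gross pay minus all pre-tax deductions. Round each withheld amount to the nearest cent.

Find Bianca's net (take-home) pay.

$1906.77

Employee pension contribution: $2824.50 × 0.0489 = $138.12
Health savings account contribution: $171.25
Pre-tax total = $138.12 + $171.25 = $309.37
Taxable wages = $2824.50 − $309.37 = $2515.13
Municipal income tax: $2515.13 × 0.0225 = $56.59
State disability insurance: $2824.50 × 0.016 = $45.19
Medical insurance premium: $229.60
Life insurance premium: $276.98
Total deductions = $138.12 + $171.25 + $56.59 + $45.19 + $229.60 + $276.98 = $917.73
Net pay = $2824.50 − $917.73 = $1906.77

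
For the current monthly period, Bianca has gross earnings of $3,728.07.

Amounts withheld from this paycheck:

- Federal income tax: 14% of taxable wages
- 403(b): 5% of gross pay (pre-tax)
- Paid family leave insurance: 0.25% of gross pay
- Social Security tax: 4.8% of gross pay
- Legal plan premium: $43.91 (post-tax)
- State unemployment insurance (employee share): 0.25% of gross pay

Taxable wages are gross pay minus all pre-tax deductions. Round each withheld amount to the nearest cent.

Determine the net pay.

403(b): $3,728.07 × 0.05 = $186.40
Taxable wages = $3,728.07 − $186.40 = $3,541.67
Federal income tax: $3,541.67 × 0.14 = $495.83
Social Security tax: $3,728.07 × 0.048 = $178.95
Paid family leave insurance: $3,728.07 × 0.0025 = $9.32
State unemployment insurance (employee share): $3,728.07 × 0.0025 = $9.32
Legal plan premium: $43.91
Total deductions = $186.40 + $495.83 + $178.95 + $9.32 + $9.32 + $43.91 = $923.73
Net pay = $3,728.07 − $923.73 = $2,804.34

$2,804.34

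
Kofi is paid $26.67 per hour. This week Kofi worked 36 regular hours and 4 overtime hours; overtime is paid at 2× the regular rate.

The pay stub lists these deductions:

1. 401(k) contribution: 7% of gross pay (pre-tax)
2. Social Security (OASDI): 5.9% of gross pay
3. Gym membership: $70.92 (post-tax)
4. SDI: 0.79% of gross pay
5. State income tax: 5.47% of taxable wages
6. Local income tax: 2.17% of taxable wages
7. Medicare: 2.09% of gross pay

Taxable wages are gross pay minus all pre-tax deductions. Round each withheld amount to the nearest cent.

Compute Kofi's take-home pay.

$834.00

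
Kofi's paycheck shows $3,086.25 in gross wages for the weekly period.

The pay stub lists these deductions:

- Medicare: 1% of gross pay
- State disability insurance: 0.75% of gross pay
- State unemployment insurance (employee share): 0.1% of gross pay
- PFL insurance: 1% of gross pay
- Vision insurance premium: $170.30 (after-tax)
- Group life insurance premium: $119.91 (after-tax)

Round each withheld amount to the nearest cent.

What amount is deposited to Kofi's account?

$2,708.08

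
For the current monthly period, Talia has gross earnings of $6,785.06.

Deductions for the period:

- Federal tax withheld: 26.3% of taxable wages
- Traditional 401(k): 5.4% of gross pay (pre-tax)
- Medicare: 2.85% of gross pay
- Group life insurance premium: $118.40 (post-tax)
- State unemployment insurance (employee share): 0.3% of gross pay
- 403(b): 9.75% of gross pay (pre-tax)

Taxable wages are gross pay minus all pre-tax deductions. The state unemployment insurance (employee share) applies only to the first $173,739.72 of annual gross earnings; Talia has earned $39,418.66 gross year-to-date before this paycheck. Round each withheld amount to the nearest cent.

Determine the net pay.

Traditional 401(k): $6,785.06 × 0.054 = $366.39
403(b): $6,785.06 × 0.0975 = $661.54
Pre-tax total = $366.39 + $661.54 = $1,027.93
Taxable wages = $6,785.06 − $1,027.93 = $5,757.13
Federal tax withheld: $5,757.13 × 0.263 = $1,514.13
State unemployment insurance (employee share): cap not yet reached, full $6,785.06 is subject → $6,785.06 × 0.003 = $20.36
Medicare: $6,785.06 × 0.0285 = $193.37
Group life insurance premium: $118.40
Total deductions = $366.39 + $661.54 + $1,514.13 + $20.36 + $193.37 + $118.40 = $2,874.19
Net pay = $6,785.06 − $2,874.19 = $3,910.87

$3,910.87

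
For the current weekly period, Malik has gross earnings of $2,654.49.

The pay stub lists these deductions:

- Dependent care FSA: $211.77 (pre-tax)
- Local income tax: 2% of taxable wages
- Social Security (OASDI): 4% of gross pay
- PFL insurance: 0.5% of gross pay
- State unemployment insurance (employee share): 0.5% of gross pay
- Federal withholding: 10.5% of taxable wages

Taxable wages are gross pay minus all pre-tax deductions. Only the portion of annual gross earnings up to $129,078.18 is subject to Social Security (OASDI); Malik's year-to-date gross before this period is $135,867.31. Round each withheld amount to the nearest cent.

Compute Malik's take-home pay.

$2,110.84

Dependent care FSA: $211.77
Taxable wages = $2,654.49 − $211.77 = $2,442.72
Local income tax: $2,442.72 × 0.02 = $48.85
Federal withholding: $2,442.72 × 0.105 = $256.49
State unemployment insurance (employee share): $2,654.49 × 0.005 = $13.27
PFL insurance: $2,654.49 × 0.005 = $13.27
Social Security (OASDI): annual cap $129,078.18 already reached (YTD $135,867.31), so $0.00
Total deductions = $211.77 + $48.85 + $256.49 + $13.27 + $13.27 + $0.00 = $543.65
Net pay = $2,654.49 − $543.65 = $2,110.84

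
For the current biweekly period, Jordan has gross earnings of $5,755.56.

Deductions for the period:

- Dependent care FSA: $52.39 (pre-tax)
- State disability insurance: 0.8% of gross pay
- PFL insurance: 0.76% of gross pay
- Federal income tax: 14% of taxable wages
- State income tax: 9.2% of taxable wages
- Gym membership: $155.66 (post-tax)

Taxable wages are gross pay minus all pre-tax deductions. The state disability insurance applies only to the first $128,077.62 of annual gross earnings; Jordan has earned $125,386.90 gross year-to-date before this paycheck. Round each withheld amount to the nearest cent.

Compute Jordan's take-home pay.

$4,159.11

Dependent care FSA: $52.39
Taxable wages = $5,755.56 − $52.39 = $5,703.17
Federal income tax: $5,703.17 × 0.14 = $798.44
State income tax: $5,703.17 × 0.092 = $524.69
State disability insurance: only $128,077.62 − $125,386.90 = $2,690.72 of this check is subject → $2,690.72 × 0.008 = $21.53
PFL insurance: $5,755.56 × 0.0076 = $43.74
Gym membership: $155.66
Total deductions = $52.39 + $798.44 + $524.69 + $21.53 + $43.74 + $155.66 = $1,596.45
Net pay = $5,755.56 − $1,596.45 = $4,159.11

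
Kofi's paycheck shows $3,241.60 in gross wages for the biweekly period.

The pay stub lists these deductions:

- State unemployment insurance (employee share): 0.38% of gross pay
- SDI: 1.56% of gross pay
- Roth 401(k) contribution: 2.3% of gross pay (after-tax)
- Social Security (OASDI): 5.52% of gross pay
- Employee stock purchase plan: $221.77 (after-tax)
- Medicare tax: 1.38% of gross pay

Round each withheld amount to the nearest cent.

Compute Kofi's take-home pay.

$2,658.71

SDI: $3,241.60 × 0.0156 = $50.57
Social Security (OASDI): $3,241.60 × 0.0552 = $178.94
State unemployment insurance (employee share): $3,241.60 × 0.0038 = $12.32
Medicare tax: $3,241.60 × 0.0138 = $44.73
Employee stock purchase plan: $221.77
Roth 401(k) contribution: $3,241.60 × 0.023 = $74.56
Total deductions = $50.57 + $178.94 + $12.32 + $44.73 + $221.77 + $74.56 = $582.89
Net pay = $3,241.60 − $582.89 = $2,658.71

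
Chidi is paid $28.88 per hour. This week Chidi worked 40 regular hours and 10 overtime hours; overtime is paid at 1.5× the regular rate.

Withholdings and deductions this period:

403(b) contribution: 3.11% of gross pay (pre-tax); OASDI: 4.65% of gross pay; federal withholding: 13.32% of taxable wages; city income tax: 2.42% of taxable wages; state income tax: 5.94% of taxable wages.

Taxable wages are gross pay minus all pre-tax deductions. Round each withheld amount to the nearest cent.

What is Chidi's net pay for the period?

$1,131.49

Regular pay: 40 × $28.88 = $1,155.20
Overtime pay: 10 × $28.88 × 1.5 = $433.20
Gross pay = $1,155.20 + $433.20 = $1,588.40
403(b) contribution: $1,588.40 × 0.0311 = $49.40
Taxable wages = $1,588.40 − $49.40 = $1,539.00
State income tax: $1,539.00 × 0.0594 = $91.42
City income tax: $1,539.00 × 0.0242 = $37.24
Federal withholding: $1,539.00 × 0.1332 = $204.99
OASDI: $1,588.40 × 0.0465 = $73.86
Total deductions = $49.40 + $91.42 + $37.24 + $204.99 + $73.86 = $456.91
Net pay = $1,588.40 − $456.91 = $1,131.49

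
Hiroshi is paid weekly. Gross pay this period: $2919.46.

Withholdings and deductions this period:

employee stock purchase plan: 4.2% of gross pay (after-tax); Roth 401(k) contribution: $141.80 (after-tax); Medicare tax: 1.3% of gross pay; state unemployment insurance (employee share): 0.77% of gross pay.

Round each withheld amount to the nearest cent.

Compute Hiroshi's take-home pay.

Medicare tax: $2919.46 × 0.013 = $37.95
State unemployment insurance (employee share): $2919.46 × 0.0077 = $22.48
Employee stock purchase plan: $2919.46 × 0.042 = $122.62
Roth 401(k) contribution: $141.80
Total deductions = $37.95 + $22.48 + $122.62 + $141.80 = $324.85
Net pay = $2919.46 − $324.85 = $2594.61

$2594.61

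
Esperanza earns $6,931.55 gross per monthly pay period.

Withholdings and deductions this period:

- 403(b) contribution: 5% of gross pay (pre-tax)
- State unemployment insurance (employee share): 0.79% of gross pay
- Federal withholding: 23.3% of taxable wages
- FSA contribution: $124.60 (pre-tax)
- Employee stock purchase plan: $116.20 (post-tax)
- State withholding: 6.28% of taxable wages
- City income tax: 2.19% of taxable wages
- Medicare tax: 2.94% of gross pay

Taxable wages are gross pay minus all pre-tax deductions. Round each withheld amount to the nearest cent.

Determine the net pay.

403(b) contribution: $6,931.55 × 0.05 = $346.58
FSA contribution: $124.60
Pre-tax total = $346.58 + $124.60 = $471.18
Taxable wages = $6,931.55 − $471.18 = $6,460.37
City income tax: $6,460.37 × 0.0219 = $141.48
State withholding: $6,460.37 × 0.0628 = $405.71
Federal withholding: $6,460.37 × 0.233 = $1,505.27
State unemployment insurance (employee share): $6,931.55 × 0.0079 = $54.76
Medicare tax: $6,931.55 × 0.0294 = $203.79
Employee stock purchase plan: $116.20
Total deductions = $346.58 + $124.60 + $141.48 + $405.71 + $1,505.27 + $54.76 + $203.79 + $116.20 = $2,898.39
Net pay = $6,931.55 − $2,898.39 = $4,033.16

$4,033.16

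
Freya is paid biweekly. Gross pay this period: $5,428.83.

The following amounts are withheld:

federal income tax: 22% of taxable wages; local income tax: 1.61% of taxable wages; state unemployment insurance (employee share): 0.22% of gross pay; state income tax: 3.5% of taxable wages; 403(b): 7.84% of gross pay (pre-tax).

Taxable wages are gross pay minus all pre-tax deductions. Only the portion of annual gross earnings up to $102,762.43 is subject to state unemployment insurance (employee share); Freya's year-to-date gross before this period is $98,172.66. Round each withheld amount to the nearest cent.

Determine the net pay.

$3,636.74

403(b): $5,428.83 × 0.0784 = $425.62
Taxable wages = $5,428.83 − $425.62 = $5,003.21
Federal income tax: $5,003.21 × 0.22 = $1,100.71
State income tax: $5,003.21 × 0.035 = $175.11
Local income tax: $5,003.21 × 0.0161 = $80.55
State unemployment insurance (employee share): only $102,762.43 − $98,172.66 = $4,589.77 of this check is subject → $4,589.77 × 0.0022 = $10.10
Total deductions = $425.62 + $1,100.71 + $175.11 + $80.55 + $10.10 = $1,792.09
Net pay = $5,428.83 − $1,792.09 = $3,636.74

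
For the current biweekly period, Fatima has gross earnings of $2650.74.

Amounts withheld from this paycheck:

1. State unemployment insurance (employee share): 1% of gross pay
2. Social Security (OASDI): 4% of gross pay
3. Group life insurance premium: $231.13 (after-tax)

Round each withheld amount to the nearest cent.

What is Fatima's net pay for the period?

$2287.07

State unemployment insurance (employee share): $2650.74 × 0.01 = $26.51
Social Security (OASDI): $2650.74 × 0.04 = $106.03
Group life insurance premium: $231.13
Total deductions = $26.51 + $106.03 + $231.13 = $363.67
Net pay = $2650.74 − $363.67 = $2287.07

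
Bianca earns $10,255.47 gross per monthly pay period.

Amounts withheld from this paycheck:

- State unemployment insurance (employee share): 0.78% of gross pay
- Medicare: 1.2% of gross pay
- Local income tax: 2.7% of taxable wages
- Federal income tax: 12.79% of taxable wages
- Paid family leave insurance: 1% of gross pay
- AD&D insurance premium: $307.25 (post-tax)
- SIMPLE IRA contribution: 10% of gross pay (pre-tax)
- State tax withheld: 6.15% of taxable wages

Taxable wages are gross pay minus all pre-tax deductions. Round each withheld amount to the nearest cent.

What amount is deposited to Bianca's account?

SIMPLE IRA contribution: $10,255.47 × 0.1 = $1,025.55
Taxable wages = $10,255.47 − $1,025.55 = $9,229.92
Local income tax: $9,229.92 × 0.027 = $249.21
Federal income tax: $9,229.92 × 0.1279 = $1,180.51
State tax withheld: $9,229.92 × 0.0615 = $567.64
Medicare: $10,255.47 × 0.012 = $123.07
Paid family leave insurance: $10,255.47 × 0.01 = $102.55
State unemployment insurance (employee share): $10,255.47 × 0.0078 = $79.99
AD&D insurance premium: $307.25
Total deductions = $1,025.55 + $249.21 + $1,180.51 + $567.64 + $123.07 + $102.55 + $79.99 + $307.25 = $3,635.77
Net pay = $10,255.47 − $3,635.77 = $6,619.70

$6,619.70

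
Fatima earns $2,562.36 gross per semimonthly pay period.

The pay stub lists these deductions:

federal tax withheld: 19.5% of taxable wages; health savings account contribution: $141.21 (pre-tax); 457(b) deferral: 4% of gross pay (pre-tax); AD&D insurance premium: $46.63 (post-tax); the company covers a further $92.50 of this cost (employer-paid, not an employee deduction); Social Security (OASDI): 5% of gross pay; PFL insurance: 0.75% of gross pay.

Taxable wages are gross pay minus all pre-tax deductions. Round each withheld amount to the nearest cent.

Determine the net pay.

$1,672.55

Health savings account contribution: $141.21
457(b) deferral: $2,562.36 × 0.04 = $102.49
Pre-tax total = $141.21 + $102.49 = $243.70
Taxable wages = $2,562.36 − $243.70 = $2,318.66
Federal tax withheld: $2,318.66 × 0.195 = $452.14
PFL insurance: $2,562.36 × 0.0075 = $19.22
Social Security (OASDI): $2,562.36 × 0.05 = $128.12
AD&D insurance premium: $46.63
(Employer's $92.50 toward AD&D insurance premium is not withheld from the employee.)
Total deductions = $141.21 + $102.49 + $452.14 + $19.22 + $128.12 + $46.63 = $889.81
Net pay = $2,562.36 − $889.81 = $1,672.55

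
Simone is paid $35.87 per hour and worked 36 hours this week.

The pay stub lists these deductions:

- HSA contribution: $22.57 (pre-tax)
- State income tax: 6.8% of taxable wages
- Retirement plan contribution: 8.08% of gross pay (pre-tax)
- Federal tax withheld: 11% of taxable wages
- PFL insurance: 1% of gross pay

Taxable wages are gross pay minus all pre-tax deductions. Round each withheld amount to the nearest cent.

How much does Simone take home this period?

Gross pay: 36 × $35.87 = $1,291.32
HSA contribution: $22.57
Retirement plan contribution: $1,291.32 × 0.0808 = $104.34
Pre-tax total = $22.57 + $104.34 = $126.91
Taxable wages = $1,291.32 − $126.91 = $1,164.41
State income tax: $1,164.41 × 0.068 = $79.18
Federal tax withheld: $1,164.41 × 0.11 = $128.09
PFL insurance: $1,291.32 × 0.01 = $12.91
Total deductions = $22.57 + $104.34 + $79.18 + $128.09 + $12.91 = $347.09
Net pay = $1,291.32 − $347.09 = $944.23

$944.23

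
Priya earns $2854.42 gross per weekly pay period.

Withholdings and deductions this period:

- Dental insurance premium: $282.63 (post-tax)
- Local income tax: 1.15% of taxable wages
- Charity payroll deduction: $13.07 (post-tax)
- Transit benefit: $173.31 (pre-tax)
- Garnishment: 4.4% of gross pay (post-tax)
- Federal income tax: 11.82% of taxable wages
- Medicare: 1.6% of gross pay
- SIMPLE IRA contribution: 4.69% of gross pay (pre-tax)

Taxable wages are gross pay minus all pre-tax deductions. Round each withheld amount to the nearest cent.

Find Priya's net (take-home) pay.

Transit benefit: $173.31
SIMPLE IRA contribution: $2854.42 × 0.0469 = $133.87
Pre-tax total = $173.31 + $133.87 = $307.18
Taxable wages = $2854.42 − $307.18 = $2547.24
Federal income tax: $2547.24 × 0.1182 = $301.08
Local income tax: $2547.24 × 0.0115 = $29.29
Medicare: $2854.42 × 0.016 = $45.67
Garnishment: $2854.42 × 0.044 = $125.59
Charity payroll deduction: $13.07
Dental insurance premium: $282.63
Total deductions = $173.31 + $133.87 + $301.08 + $29.29 + $45.67 + $125.59 + $13.07 + $282.63 = $1104.51
Net pay = $2854.42 − $1104.51 = $1749.91

$1749.91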